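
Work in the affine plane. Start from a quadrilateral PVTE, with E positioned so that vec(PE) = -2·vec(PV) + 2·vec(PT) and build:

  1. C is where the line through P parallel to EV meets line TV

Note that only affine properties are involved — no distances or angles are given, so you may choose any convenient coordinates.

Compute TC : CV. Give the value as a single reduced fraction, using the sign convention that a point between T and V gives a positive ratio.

TC:CV = -3/2

Choose coordinates P = (0, 0), V = (1, 0), T = (0, 1), E = (-2, 2).
1. C is where the line through P parallel to EV meets line TV ⇒ C = (3, -2)
C = T + t·(V−T) with t = 3, so TC:CV = t:(1−t) = 3:-2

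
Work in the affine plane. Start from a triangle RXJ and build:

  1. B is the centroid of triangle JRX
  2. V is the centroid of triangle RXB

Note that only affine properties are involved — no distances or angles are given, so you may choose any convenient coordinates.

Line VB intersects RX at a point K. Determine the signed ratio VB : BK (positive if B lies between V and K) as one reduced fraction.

Assign R = (0, 0), X = (1, 0), J = (0, 1) — the answer is frame-independent, so this choice is without loss of generality.
1. B is the centroid of triangle JRX ⇒ B = (1/3, 1/3)
2. V is the centroid of triangle RXB ⇒ V = (4/9, 1/9)
line VB meets RX at K = (1/2, 0)
B = V + t·(K−V) with t = -2, so VB:BK = -2:3

VB:BK = -2/3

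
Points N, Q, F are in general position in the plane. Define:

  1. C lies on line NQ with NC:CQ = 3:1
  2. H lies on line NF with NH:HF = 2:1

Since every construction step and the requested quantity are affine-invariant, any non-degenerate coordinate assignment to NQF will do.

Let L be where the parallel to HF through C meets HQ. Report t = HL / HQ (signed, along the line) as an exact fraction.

t = 3/4

Assign N = (0, 0), Q = (1, 0), F = (0, 1) — the answer is frame-independent, so this choice is without loss of generality.
1. C lies on line NQ with NC:CQ = 3:1 ⇒ C = (3/4, 0)
2. H lies on line NF with NH:HF = 2:1 ⇒ H = (0, 2/3)
through C parallel to HF: direction (0, 1/3); meets HQ at L = (3/4, 1/6)
L = H + t·(Q−H) with t = 3/4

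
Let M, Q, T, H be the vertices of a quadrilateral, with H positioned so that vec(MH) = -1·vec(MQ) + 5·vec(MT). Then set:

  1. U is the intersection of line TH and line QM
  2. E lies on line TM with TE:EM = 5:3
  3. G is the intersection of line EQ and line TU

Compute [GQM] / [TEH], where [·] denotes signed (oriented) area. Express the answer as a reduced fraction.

[GQM]:[TEH] = 72/145

Assign M = (0, 0), Q = (1, 0), T = (0, 1), H = (-1, 5) — the answer is frame-independent, so this choice is without loss of generality.
1. U is the intersection of line TH and line QM ⇒ U = (1/4, 0)
2. E lies on line TM with TE:EM = 5:3 ⇒ E = (0, 3/8)
3. G is the intersection of line EQ and line TU ⇒ G = (5/29, 9/29)
2·[GQM] = -9/29, 2·[TEH] = -5/8
[GQM]:[TEH] = -9/29:-5/8 = 72/145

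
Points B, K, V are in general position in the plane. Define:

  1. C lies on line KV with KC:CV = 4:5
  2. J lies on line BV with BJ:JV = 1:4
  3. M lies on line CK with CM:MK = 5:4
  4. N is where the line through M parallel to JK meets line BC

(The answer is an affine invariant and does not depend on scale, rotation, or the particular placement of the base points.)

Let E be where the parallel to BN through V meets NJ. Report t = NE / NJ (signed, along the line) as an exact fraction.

Set B = (0, 0), K = (1, 0), V = (0, 1); any affine frame gives the same invariant.
1. C lies on line KV with KC:CV = 4:5 ⇒ C = (5/9, 4/9)
2. J lies on line BV with BJ:JV = 1:4 ⇒ J = (0, 1/5)
3. M lies on line CK with CM:MK = 5:4 ⇒ M = (65/81, 16/81)
4. N is where the line through M parallel to JK meets line BC ⇒ N = (29/81, 116/405)
through V parallel to BN: direction (29/81, 116/405); meets NJ at E = (-116/81, -59/405)
E = N + t·(J−N) with t = 5

t = 5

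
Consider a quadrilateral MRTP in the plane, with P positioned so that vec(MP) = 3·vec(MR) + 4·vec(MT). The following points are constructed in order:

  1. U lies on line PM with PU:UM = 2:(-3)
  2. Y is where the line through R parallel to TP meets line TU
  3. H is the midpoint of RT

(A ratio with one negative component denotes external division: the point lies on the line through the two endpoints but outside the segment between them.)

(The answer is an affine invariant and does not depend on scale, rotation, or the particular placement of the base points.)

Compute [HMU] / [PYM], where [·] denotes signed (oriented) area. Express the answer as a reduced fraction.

Choose coordinates M = (0, 0), R = (1, 0), T = (0, 1), P = (3, 4).
1. U lies on line PM with PU:UM = 2:(-3) ⇒ U = (9, 12)
2. Y is where the line through R parallel to TP meets line TU ⇒ Y = (-9, -10)
3. H is the midpoint of RT ⇒ H = (1/2, 1/2)
2·[HMU] = -3/2, 2·[PYM] = 6
[HMU]:[PYM] = -3/2:6 = -1/4

[HMU]:[PYM] = -1/4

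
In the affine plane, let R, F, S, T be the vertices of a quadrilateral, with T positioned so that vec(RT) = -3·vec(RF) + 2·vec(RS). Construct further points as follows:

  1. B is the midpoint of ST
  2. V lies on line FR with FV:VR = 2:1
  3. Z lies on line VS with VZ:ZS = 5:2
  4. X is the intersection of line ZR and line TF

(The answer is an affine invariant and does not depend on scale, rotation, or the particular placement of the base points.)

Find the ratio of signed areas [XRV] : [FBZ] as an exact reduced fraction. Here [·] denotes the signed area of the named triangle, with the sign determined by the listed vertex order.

[XRV]:[FBZ] = -35/96

Assign R = (0, 0), F = (1, 0), S = (0, 1), T = (-3, 2) — the answer is frame-independent, so this choice is without loss of generality.
1. B is the midpoint of ST ⇒ B = (-3/2, 3/2)
2. V lies on line FR with FV:VR = 2:1 ⇒ V = (1/3, 0)
3. Z lies on line VS with VZ:ZS = 5:2 ⇒ Z = (2/21, 5/7)
4. X is the intersection of line ZR and line TF ⇒ X = (1/16, 15/32)
2·[XRV] = 5/32, 2·[FBZ] = -3/7
[XRV]:[FBZ] = 5/32:-3/7 = -35/96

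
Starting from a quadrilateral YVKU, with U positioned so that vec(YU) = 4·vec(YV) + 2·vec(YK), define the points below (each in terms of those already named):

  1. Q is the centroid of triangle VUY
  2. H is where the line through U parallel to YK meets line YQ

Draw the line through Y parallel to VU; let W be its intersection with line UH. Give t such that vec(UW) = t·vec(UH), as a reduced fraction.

Assign Y = (0, 0), V = (1, 0), K = (0, 1), U = (4, 2) — the answer is frame-independent, so this choice is without loss of generality.
1. Q is the centroid of triangle VUY ⇒ Q = (5/3, 2/3)
2. H is where the line through U parallel to YK meets line YQ ⇒ H = (4, 8/5)
through Y parallel to VU: direction (3, 2); meets UH at W = (4, 8/3)
W = U + t·(H−U) with t = -5/3

t = -5/3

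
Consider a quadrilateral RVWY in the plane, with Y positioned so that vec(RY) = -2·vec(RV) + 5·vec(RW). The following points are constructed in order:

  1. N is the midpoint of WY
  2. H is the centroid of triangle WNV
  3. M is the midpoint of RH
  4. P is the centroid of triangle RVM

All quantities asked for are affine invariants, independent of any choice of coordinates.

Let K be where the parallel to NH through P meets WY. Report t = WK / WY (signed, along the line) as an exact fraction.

t = -1/3

Work in coordinates with R = (0, 0), V = (1, 0), W = (0, 1), Y = (-2, 5).
1. N is the midpoint of WY ⇒ N = (-1, 3)
2. H is the centroid of triangle WNV ⇒ H = (0, 4/3)
3. M is the midpoint of RH ⇒ M = (0, 2/3)
4. P is the centroid of triangle RVM ⇒ P = (1/3, 2/9)
through P parallel to NH: direction (1, -5/3); meets WY at K = (2/3, -1/3)
K = W + t·(Y−W) with t = -1/3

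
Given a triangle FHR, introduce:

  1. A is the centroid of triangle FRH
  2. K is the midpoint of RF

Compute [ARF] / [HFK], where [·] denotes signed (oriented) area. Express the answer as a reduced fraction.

[ARF]:[HFK] = -2/3

Set F = (0, 0), H = (1, 0), R = (0, 1); any affine frame gives the same invariant.
1. A is the centroid of triangle FRH ⇒ A = (1/3, 1/3)
2. K is the midpoint of RF ⇒ K = (0, 1/2)
2·[ARF] = 1/3, 2·[HFK] = -1/2
[ARF]:[HFK] = 1/3:-1/2 = -2/3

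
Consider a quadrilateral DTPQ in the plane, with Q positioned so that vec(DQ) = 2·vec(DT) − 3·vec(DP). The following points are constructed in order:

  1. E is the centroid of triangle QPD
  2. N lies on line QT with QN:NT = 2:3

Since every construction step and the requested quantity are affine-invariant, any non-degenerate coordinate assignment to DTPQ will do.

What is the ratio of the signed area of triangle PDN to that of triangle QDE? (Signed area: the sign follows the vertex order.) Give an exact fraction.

Assign D = (0, 0), T = (1, 0), P = (0, 1), Q = (2, -3) — the answer is frame-independent, so this choice is without loss of generality.
1. E is the centroid of triangle QPD ⇒ E = (2/3, -2/3)
2. N lies on line QT with QN:NT = 2:3 ⇒ N = (8/5, -9/5)
2·[PDN] = 8/5, 2·[QDE] = -2/3
[PDN]:[QDE] = 8/5:-2/3 = -12/5

[PDN]:[QDE] = -12/5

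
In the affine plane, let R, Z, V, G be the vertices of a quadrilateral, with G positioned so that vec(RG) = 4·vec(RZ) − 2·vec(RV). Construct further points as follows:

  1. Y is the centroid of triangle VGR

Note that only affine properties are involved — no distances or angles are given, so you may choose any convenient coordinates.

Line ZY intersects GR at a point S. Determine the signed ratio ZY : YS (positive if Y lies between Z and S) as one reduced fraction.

ZY:YS = 1/2

Assign R = (0, 0), Z = (1, 0), V = (0, 1), G = (4, -2) — the answer is frame-independent, so this choice is without loss of generality.
1. Y is the centroid of triangle VGR ⇒ Y = (4/3, -1/3)
line ZY meets GR at S = (2, -1)
Y = Z + t·(S−Z) with t = 1/3, so ZY:YS = 1/3:2/3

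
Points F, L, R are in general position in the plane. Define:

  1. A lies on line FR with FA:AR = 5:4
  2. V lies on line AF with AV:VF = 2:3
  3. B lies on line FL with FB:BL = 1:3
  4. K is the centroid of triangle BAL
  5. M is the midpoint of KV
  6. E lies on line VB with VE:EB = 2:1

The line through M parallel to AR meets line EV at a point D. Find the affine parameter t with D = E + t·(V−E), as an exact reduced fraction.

t = -1/4

Set F = (0, 0), L = (1, 0), R = (0, 1); any affine frame gives the same invariant.
1. A lies on line FR with FA:AR = 5:4 ⇒ A = (0, 5/9)
2. V lies on line AF with AV:VF = 2:3 ⇒ V = (0, 1/3)
3. B lies on line FL with FB:BL = 1:3 ⇒ B = (1/4, 0)
4. K is the centroid of triangle BAL ⇒ K = (5/12, 5/27)
5. M is the midpoint of KV ⇒ M = (5/24, 7/27)
6. E lies on line VB with VE:EB = 2:1 ⇒ E = (1/6, 1/9)
through M parallel to AR: direction (0, 4/9); meets EV at D = (5/24, 1/18)
D = E + t·(V−E) with t = -1/4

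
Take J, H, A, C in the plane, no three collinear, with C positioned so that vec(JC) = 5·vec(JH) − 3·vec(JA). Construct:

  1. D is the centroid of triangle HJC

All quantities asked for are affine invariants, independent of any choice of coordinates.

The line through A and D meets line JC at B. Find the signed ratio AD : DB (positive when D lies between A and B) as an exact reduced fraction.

Set J = (0, 0), H = (1, 0), A = (0, 1), C = (5, -3); any affine frame gives the same invariant.
1. D is the centroid of triangle HJC ⇒ D = (2, -1)
line AD meets JC at B = (5/2, -3/2)
D = A + t·(B−A) with t = 4/5, so AD:DB = 4/5:1/5

AD:DB = 4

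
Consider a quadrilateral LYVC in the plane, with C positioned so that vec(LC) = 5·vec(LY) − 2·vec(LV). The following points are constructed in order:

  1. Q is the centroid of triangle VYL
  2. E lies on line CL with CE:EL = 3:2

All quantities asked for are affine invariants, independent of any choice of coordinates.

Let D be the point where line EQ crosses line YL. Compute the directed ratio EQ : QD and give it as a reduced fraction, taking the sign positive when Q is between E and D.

Work in coordinates with L = (0, 0), Y = (1, 0), V = (0, 1), C = (5, -2).
1. Q is the centroid of triangle VYL ⇒ Q = (1/3, 1/3)
2. E lies on line CL with CE:EL = 3:2 ⇒ E = (2, -4/5)
line EQ meets YL at D = (14/17, 0)
Q = E + t·(D−E) with t = 17/12, so EQ:QD = 17/12:-5/12

EQ:QD = -17/5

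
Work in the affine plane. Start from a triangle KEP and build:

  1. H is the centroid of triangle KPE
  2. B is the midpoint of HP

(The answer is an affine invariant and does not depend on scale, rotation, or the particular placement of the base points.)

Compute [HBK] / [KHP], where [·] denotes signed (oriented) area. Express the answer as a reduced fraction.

Choose coordinates K = (0, 0), E = (1, 0), P = (0, 1).
1. H is the centroid of triangle KPE ⇒ H = (1/3, 1/3)
2. B is the midpoint of HP ⇒ B = (1/6, 2/3)
2·[HBK] = 1/6, 2·[KHP] = 1/3
[HBK]:[KHP] = 1/6:1/3 = 1/2

[HBK]:[KHP] = 1/2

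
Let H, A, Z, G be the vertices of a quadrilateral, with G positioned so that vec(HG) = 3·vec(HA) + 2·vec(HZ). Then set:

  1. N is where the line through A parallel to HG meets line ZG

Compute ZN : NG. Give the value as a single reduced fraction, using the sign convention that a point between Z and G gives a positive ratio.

Choose coordinates H = (0, 0), A = (1, 0), Z = (0, 1), G = (3, 2).
1. N is where the line through A parallel to HG meets line ZG ⇒ N = (5, 8/3)
N = Z + t·(G−Z) with t = 5/3, so ZN:NG = t:(1−t) = 5/3:-2/3

ZN:NG = -5/2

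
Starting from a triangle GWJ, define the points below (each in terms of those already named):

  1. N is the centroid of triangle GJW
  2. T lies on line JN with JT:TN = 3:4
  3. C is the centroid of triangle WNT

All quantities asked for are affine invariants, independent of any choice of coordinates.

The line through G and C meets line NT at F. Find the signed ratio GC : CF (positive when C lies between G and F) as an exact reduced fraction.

Assign G = (0, 0), W = (1, 0), J = (0, 1) — the answer is frame-independent, so this choice is without loss of generality.
1. N is the centroid of triangle GJW ⇒ N = (1/3, 1/3)
2. T lies on line JN with JT:TN = 3:4 ⇒ T = (1/7, 5/7)
3. C is the centroid of triangle WNT ⇒ C = (31/63, 22/63)
line GC meets NT at F = (31/84, 11/42)
C = G + t·(F−G) with t = 4/3, so GC:CF = 4/3:-1/3

GC:CF = -4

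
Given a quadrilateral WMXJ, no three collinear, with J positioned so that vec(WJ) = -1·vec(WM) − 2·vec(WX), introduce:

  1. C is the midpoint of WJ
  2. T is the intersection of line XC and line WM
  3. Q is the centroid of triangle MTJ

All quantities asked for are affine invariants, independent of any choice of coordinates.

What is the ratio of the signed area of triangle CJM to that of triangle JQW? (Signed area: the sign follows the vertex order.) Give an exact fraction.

[CJM]:[JQW] = 2

Assign W = (0, 0), M = (1, 0), X = (0, 1), J = (-1, -2) — the answer is frame-independent, so this choice is without loss of generality.
1. C is the midpoint of WJ ⇒ C = (-1/2, -1)
2. T is the intersection of line XC and line WM ⇒ T = (-1/4, 0)
3. Q is the centroid of triangle MTJ ⇒ Q = (-1/12, -2/3)
2·[CJM] = 1, 2·[JQW] = 1/2
[CJM]:[JQW] = 1:1/2 = 2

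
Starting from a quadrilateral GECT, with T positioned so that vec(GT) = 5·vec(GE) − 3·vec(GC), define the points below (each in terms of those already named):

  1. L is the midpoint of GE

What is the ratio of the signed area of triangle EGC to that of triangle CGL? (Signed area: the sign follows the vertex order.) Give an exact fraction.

[EGC]:[CGL] = -2

Work in coordinates with G = (0, 0), E = (1, 0), C = (0, 1), T = (5, -3).
1. L is the midpoint of GE ⇒ L = (1/2, 0)
2·[EGC] = -1, 2·[CGL] = 1/2
[EGC]:[CGL] = -1:1/2 = -2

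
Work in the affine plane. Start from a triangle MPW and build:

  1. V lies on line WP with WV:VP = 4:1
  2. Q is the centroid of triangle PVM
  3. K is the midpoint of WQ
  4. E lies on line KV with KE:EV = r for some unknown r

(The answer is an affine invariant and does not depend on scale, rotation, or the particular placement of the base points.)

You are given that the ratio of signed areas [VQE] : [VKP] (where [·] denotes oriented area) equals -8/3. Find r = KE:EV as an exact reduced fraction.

Choose coordinates M = (0, 0), P = (1, 0), W = (0, 1).
1. V lies on line WP with WV:VP = 4:1 ⇒ V = (4/5, 1/5)
2. Q is the centroid of triangle PVM ⇒ Q = (3/5, 1/15)
3. K is the midpoint of WQ ⇒ K = (3/10, 8/15)
4. With KE:EV = r, write λ = r/(r+1) so E = K + λ·(V−K); E is affine-linear in λ
Every point depending on E is an affine combination of E and λ-independent points, so each such coordinate is linear in λ; the λ² term in each signed area is a multiple of (V−K)×(V−K) = 0, so 2·[VQE] and 2·[VKP] are each linear in λ. Evaluating at λ=0 and λ=1:
  2·[VQE] = 2/15·λ − 2/15,   2·[VKP] = 1/30
So [VQE]:[VKP] = (2/15·λ − 2/15) / (1/30). Setting this equal to -8/3:
  2/15·λ − 2/15 = -8/3·(1/30)  ⇒  λ = 1/3
Then r = λ/(1−λ) = (1/3)/(2/3) = 1/2. Check: with r = 1/2, E = (7/15, 19/45) and [VQE]:[VKP] = -8/3 as required.

r = 1/2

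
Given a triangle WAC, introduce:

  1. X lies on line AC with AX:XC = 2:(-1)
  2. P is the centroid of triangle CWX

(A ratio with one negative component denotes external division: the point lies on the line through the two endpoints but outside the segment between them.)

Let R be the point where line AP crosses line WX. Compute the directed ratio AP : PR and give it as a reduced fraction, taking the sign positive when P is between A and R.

Choose coordinates W = (0, 0), A = (1, 0), C = (0, 1).
1. X lies on line AC with AX:XC = 2:(-1) ⇒ X = (-1, 2)
2. P is the centroid of triangle CWX ⇒ P = (-1/3, 1)
line AP meets WX at R = (-3/5, 6/5)
P = A + t·(R−A) with t = 5/6, so AP:PR = 5/6:1/6

AP:PR = 5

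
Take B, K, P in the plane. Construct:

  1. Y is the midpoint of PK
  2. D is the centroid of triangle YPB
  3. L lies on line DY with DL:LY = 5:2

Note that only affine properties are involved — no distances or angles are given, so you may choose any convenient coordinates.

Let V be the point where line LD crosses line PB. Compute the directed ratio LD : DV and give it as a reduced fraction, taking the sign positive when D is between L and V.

Assign B = (0, 0), K = (1, 0), P = (0, 1) — the answer is frame-independent, so this choice is without loss of generality.
1. Y is the midpoint of PK ⇒ Y = (1/2, 1/2)
2. D is the centroid of triangle YPB ⇒ D = (1/6, 1/2)
3. L lies on line DY with DL:LY = 5:2 ⇒ L = (17/42, 1/2)
line LD meets PB at V = (0, 1/2)
D = L + t·(V−L) with t = 10/17, so LD:DV = 10/17:7/17

LD:DV = 10/7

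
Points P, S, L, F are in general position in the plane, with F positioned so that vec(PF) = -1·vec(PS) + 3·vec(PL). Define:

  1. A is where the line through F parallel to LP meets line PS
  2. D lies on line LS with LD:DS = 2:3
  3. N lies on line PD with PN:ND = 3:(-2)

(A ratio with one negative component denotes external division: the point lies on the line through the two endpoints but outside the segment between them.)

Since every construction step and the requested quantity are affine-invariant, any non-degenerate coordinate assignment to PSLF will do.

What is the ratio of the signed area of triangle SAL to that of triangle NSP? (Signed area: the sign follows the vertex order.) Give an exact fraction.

[SAL]:[NSP] = 10/9

Choose coordinates P = (0, 0), S = (1, 0), L = (0, 1), F = (-1, 3).
1. A is where the line through F parallel to LP meets line PS ⇒ A = (-1, 0)
2. D lies on line LS with LD:DS = 2:3 ⇒ D = (2/5, 3/5)
3. N lies on line PD with PN:ND = 3:(-2) ⇒ N = (6/5, 9/5)
2·[SAL] = -2, 2·[NSP] = -9/5
[SAL]:[NSP] = -2:-9/5 = 10/9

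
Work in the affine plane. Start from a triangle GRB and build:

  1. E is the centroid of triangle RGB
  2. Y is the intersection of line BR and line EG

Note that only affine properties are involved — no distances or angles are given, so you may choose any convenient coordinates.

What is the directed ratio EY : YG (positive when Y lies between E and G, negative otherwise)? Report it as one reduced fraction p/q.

Work in coordinates with G = (0, 0), R = (1, 0), B = (0, 1).
1. E is the centroid of triangle RGB ⇒ E = (1/3, 1/3)
2. Y is the intersection of line BR and line EG ⇒ Y = (1/2, 1/2)
Y = E + t·(G−E) with t = -1/2, so EY:YG = t:(1−t) = -1/2:3/2

EY:YG = -1/3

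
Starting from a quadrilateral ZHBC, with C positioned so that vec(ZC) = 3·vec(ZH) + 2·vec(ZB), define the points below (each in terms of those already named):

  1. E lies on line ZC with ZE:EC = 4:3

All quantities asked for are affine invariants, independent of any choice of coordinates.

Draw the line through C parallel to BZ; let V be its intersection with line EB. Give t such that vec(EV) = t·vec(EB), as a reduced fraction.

t = -3/4

Work in coordinates with Z = (0, 0), H = (1, 0), B = (0, 1), C = (3, 2).
1. E lies on line ZC with ZE:EC = 4:3 ⇒ E = (12/7, 8/7)
through C parallel to BZ: direction (0, -1); meets EB at V = (3, 5/4)
V = E + t·(B−E) with t = -3/4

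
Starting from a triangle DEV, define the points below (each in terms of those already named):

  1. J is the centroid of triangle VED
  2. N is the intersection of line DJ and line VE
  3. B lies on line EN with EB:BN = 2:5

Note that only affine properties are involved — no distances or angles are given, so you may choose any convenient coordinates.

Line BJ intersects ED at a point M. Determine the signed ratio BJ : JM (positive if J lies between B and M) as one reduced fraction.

Choose coordinates D = (0, 0), E = (1, 0), V = (0, 1).
1. J is the centroid of triangle VED ⇒ J = (1/3, 1/3)
2. N is the intersection of line DJ and line VE ⇒ N = (1/2, 1/2)
3. B lies on line EN with EB:BN = 2:5 ⇒ B = (6/7, 1/7)
line BJ meets ED at M = (5/4, 0)
J = B + t·(M−B) with t = -4/3, so BJ:JM = -4/3:7/3

BJ:JM = -4/7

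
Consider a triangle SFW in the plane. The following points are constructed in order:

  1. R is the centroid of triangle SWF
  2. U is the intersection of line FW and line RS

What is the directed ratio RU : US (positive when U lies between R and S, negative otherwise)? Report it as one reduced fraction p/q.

Choose coordinates S = (0, 0), F = (1, 0), W = (0, 1).
1. R is the centroid of triangle SWF ⇒ R = (1/3, 1/3)
2. U is the intersection of line FW and line RS ⇒ U = (1/2, 1/2)
U = R + t·(S−R) with t = -1/2, so RU:US = t:(1−t) = -1/2:3/2

RU:US = -1/3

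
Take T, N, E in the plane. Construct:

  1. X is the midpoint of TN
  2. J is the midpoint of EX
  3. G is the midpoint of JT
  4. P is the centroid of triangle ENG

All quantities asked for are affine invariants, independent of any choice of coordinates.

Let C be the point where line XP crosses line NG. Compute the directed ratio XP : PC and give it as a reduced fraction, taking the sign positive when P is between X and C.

Work in coordinates with T = (0, 0), N = (1, 0), E = (0, 1).
1. X is the midpoint of TN ⇒ X = (1/2, 0)
2. J is the midpoint of EX ⇒ J = (1/4, 1/2)
3. G is the midpoint of JT ⇒ G = (1/8, 1/4)
4. P is the centroid of triangle ENG ⇒ P = (3/8, 5/12)
line XP meets NG at C = (29/64, 5/32)
P = X + t·(C−X) with t = 8/3, so XP:PC = 8/3:-5/3

XP:PC = -8/5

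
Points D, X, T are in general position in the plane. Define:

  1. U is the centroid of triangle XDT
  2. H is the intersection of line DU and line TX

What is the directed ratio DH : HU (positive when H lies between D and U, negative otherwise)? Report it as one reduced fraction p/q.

Choose coordinates D = (0, 0), X = (1, 0), T = (0, 1).
1. U is the centroid of triangle XDT ⇒ U = (1/3, 1/3)
2. H is the intersection of line DU and line TX ⇒ H = (1/2, 1/2)
H = D + t·(U−D) with t = 3/2, so DH:HU = t:(1−t) = 3/2:-1/2

DH:HU = -3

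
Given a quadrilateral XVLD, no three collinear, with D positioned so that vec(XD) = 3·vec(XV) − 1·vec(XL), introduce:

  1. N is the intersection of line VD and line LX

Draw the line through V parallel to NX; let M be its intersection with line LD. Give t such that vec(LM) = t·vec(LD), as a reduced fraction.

t = 1/3

Work in coordinates with X = (0, 0), V = (1, 0), L = (0, 1), D = (3, -1).
1. N is the intersection of line VD and line LX ⇒ N = (0, 1/2)
through V parallel to NX: direction (0, -1/2); meets LD at M = (1, 1/3)
M = L + t·(D−L) with t = 1/3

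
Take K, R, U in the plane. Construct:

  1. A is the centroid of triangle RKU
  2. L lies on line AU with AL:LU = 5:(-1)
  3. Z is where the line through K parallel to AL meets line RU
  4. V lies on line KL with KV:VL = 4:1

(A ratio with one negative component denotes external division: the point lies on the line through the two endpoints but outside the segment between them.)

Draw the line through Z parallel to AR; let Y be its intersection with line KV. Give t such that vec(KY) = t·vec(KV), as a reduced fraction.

Choose coordinates K = (0, 0), R = (1, 0), U = (0, 1).
1. A is the centroid of triangle RKU ⇒ A = (1/3, 1/3)
2. L lies on line AU with AL:LU = 5:(-1) ⇒ L = (-1/12, 7/6)
3. Z is where the line through K parallel to AL meets line RU ⇒ Z = (-1, 2)
4. V lies on line KL with KV:VL = 4:1 ⇒ V = (-1/15, 14/15)
through Z parallel to AR: direction (2/3, -1/3); meets KV at Y = (-1/9, 14/9)
Y = K + t·(V−K) with t = 5/3

t = 5/3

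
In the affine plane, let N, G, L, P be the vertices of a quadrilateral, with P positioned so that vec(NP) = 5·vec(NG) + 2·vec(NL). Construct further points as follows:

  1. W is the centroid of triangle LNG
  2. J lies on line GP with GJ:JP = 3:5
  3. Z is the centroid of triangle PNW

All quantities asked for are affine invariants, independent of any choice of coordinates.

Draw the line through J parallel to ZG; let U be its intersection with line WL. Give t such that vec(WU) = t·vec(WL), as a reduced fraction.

Choose coordinates N = (0, 0), G = (1, 0), L = (0, 1), P = (5, 2).
1. W is the centroid of triangle LNG ⇒ W = (1/3, 1/3)
2. J lies on line GP with GJ:JP = 3:5 ⇒ J = (5/2, 3/4)
3. Z is the centroid of triangle PNW ⇒ Z = (16/9, 7/9)
through J parallel to ZG: direction (-7/9, -7/9); meets WL at U = (11/12, -5/6)
U = W + t·(L−W) with t = -7/4

t = -7/4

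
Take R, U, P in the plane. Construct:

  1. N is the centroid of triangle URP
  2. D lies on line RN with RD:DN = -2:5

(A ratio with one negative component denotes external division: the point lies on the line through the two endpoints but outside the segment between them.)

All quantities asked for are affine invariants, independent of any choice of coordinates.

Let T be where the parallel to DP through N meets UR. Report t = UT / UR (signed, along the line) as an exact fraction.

Set R = (0, 0), U = (1, 0), P = (0, 1); any affine frame gives the same invariant.
1. N is the centroid of triangle URP ⇒ N = (1/3, 1/3)
2. D lies on line RN with RD:DN = -2:5 ⇒ D = (-2/9, -2/9)
through N parallel to DP: direction (2/9, 11/9); meets UR at T = (3/11, 0)
T = U + t·(R−U) with t = 8/11

t = 8/11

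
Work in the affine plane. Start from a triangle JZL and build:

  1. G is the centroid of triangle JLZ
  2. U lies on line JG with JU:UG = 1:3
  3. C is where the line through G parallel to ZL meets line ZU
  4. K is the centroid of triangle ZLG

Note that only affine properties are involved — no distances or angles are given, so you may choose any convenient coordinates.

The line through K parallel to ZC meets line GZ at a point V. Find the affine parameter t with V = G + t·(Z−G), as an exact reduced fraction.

Work in coordinates with J = (0, 0), Z = (1, 0), L = (0, 1).
1. G is the centroid of triangle JLZ ⇒ G = (1/3, 1/3)
2. U lies on line JG with JU:UG = 1:3 ⇒ U = (1/12, 1/12)
3. C is where the line through G parallel to ZL meets line ZU ⇒ C = (19/30, 1/30)
4. K is the centroid of triangle ZLG ⇒ K = (4/9, 4/9)
through K parallel to ZC: direction (-11/30, 1/30); meets GZ at V = (1/27, 13/27)
V = G + t·(Z−G) with t = -4/9

t = -4/9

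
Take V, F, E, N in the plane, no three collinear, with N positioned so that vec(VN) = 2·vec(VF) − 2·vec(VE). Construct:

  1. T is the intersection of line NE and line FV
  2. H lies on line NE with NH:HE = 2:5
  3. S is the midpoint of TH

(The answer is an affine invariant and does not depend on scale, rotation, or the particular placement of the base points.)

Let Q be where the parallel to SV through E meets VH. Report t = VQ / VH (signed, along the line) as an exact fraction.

t = -11/4

Assign V = (0, 0), F = (1, 0), E = (0, 1), N = (2, -2) — the answer is frame-independent, so this choice is without loss of generality.
1. T is the intersection of line NE and line FV ⇒ T = (2/3, 0)
2. H lies on line NE with NH:HE = 2:5 ⇒ H = (10/7, -8/7)
3. S is the midpoint of TH ⇒ S = (22/21, -4/7)
through E parallel to SV: direction (-22/21, 4/7); meets VH at Q = (-55/14, 22/7)
Q = V + t·(H−V) with t = -11/4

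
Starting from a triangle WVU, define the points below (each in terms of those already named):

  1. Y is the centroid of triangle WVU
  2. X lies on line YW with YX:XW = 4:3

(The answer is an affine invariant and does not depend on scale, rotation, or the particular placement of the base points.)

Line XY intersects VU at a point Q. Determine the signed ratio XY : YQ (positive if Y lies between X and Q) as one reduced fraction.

XY:YQ = 8/7

Work in coordinates with W = (0, 0), V = (1, 0), U = (0, 1).
1. Y is the centroid of triangle WVU ⇒ Y = (1/3, 1/3)
2. X lies on line YW with YX:XW = 4:3 ⇒ X = (1/7, 1/7)
line XY meets VU at Q = (1/2, 1/2)
Y = X + t·(Q−X) with t = 8/15, so XY:YQ = 8/15:7/15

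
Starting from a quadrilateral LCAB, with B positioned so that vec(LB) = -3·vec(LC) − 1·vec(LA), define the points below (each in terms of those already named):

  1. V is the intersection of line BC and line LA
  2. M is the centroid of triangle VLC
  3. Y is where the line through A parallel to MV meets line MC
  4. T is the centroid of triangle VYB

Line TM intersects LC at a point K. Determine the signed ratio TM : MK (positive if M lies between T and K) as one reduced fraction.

Assign L = (0, 0), C = (1, 0), A = (0, 1), B = (-3, -1) — the answer is frame-independent, so this choice is without loss of generality.
1. V is the intersection of line BC and line LA ⇒ V = (0, -1/4)
2. M is the centroid of triangle VLC ⇒ M = (1/3, -1/12)
3. Y is where the line through A parallel to MV meets line MC ⇒ Y = (-3, -1/2)
4. T is the centroid of triangle VYB ⇒ T = (-2, -7/12)
line TM meets LC at K = (13/18, 0)
M = T + t·(K−T) with t = 6/7, so TM:MK = 6/7:1/7

TM:MK = 6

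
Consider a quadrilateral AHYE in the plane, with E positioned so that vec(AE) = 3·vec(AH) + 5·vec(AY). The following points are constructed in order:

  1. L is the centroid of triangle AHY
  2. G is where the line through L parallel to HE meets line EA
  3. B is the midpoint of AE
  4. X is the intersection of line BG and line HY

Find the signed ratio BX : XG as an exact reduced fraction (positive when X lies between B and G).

BX:XG = -5

Choose coordinates A = (0, 0), H = (1, 0), Y = (0, 1), E = (3, 5).
1. L is the centroid of triangle AHY ⇒ L = (1/3, 1/3)
2. G is where the line through L parallel to HE meets line EA ⇒ G = (3/5, 1)
3. B is the midpoint of AE ⇒ B = (3/2, 5/2)
4. X is the intersection of line BG and line HY ⇒ X = (3/8, 5/8)
X = B + t·(G−B) with t = 5/4, so BX:XG = t:(1−t) = 5/4:-1/4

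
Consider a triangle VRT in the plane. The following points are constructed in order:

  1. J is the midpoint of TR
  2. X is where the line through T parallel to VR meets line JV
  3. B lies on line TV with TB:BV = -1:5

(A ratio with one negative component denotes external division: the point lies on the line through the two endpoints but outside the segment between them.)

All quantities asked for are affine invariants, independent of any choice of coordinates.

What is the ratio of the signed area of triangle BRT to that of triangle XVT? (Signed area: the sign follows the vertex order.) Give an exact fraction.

Assign V = (0, 0), R = (1, 0), T = (0, 1) — the answer is frame-independent, so this choice is without loss of generality.
1. J is the midpoint of TR ⇒ J = (1/2, 1/2)
2. X is where the line through T parallel to VR meets line JV ⇒ X = (1, 1)
3. B lies on line TV with TB:BV = -1:5 ⇒ B = (0, 5/4)
2·[BRT] = -1/4, 2·[XVT] = -1
[BRT]:[XVT] = -1/4:-1 = 1/4

[BRT]:[XVT] = 1/4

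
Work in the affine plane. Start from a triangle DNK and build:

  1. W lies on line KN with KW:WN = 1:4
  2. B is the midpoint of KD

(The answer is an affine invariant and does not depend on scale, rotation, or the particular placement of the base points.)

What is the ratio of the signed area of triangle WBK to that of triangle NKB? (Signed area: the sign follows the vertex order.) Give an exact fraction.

Assign D = (0, 0), N = (1, 0), K = (0, 1) — the answer is frame-independent, so this choice is without loss of generality.
1. W lies on line KN with KW:WN = 1:4 ⇒ W = (1/5, 4/5)
2. B is the midpoint of KD ⇒ B = (0, 1/2)
2·[WBK] = -1/10, 2·[NKB] = 1/2
[WBK]:[NKB] = -1/10:1/2 = -1/5

[WBK]:[NKB] = -1/5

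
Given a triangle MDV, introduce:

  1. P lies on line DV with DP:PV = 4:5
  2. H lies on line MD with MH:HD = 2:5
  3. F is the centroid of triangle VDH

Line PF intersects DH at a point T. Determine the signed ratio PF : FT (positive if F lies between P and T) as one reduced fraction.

PF:FT = 1/3

Assign M = (0, 0), D = (1, 0), V = (0, 1) — the answer is frame-independent, so this choice is without loss of generality.
1. P lies on line DV with DP:PV = 4:5 ⇒ P = (5/9, 4/9)
2. H lies on line MD with MH:HD = 2:5 ⇒ H = (2/7, 0)
3. F is the centroid of triangle VDH ⇒ F = (3/7, 1/3)
line PF meets DH at T = (1/21, 0)
F = P + t·(T−P) with t = 1/4, so PF:FT = 1/4:3/4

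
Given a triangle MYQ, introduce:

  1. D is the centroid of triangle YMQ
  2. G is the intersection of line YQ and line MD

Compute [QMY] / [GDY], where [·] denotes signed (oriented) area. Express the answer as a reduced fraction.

[QMY]:[GDY] = 6

Assign M = (0, 0), Y = (1, 0), Q = (0, 1) — the answer is frame-independent, so this choice is without loss of generality.
1. D is the centroid of triangle YMQ ⇒ D = (1/3, 1/3)
2. G is the intersection of line YQ and line MD ⇒ G = (1/2, 1/2)
2·[QMY] = 1, 2·[GDY] = 1/6
[QMY]:[GDY] = 1:1/6 = 6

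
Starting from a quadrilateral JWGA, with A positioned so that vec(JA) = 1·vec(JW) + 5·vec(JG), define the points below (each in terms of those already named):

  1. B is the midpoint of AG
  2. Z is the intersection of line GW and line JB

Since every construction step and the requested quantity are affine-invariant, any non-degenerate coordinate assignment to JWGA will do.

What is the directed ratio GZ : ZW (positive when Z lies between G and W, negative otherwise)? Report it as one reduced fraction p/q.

GZ:ZW = 1/6

Choose coordinates J = (0, 0), W = (1, 0), G = (0, 1), A = (1, 5).
1. B is the midpoint of AG ⇒ B = (1/2, 3)
2. Z is the intersection of line GW and line JB ⇒ Z = (1/7, 6/7)
Z = G + t·(W−G) with t = 1/7, so GZ:ZW = t:(1−t) = 1/7:6/7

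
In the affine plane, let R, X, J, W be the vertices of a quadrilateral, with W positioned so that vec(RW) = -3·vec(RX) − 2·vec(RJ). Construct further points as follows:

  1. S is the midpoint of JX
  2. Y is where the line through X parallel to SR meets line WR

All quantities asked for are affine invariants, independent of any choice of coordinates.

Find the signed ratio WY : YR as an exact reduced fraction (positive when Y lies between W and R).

Choose coordinates R = (0, 0), X = (1, 0), J = (0, 1), W = (-3, -2).
1. S is the midpoint of JX ⇒ S = (1/2, 1/2)
2. Y is where the line through X parallel to SR meets line WR ⇒ Y = (3, 2)
Y = W + t·(R−W) with t = 2, so WY:YR = t:(1−t) = 2:-1

WY:YR = -2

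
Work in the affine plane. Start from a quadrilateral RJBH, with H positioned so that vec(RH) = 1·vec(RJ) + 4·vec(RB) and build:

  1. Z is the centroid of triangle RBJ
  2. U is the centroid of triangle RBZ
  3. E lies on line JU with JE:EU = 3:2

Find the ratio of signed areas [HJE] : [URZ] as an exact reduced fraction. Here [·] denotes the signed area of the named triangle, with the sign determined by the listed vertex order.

[HJE]:[URZ] = -96/5

Work in coordinates with R = (0, 0), J = (1, 0), B = (0, 1), H = (1, 4).
1. Z is the centroid of triangle RBJ ⇒ Z = (1/3, 1/3)
2. U is the centroid of triangle RBZ ⇒ U = (1/9, 4/9)
3. E lies on line JU with JE:EU = 3:2 ⇒ E = (7/15, 4/15)
2·[HJE] = -32/15, 2·[URZ] = 1/9
[HJE]:[URZ] = -32/15:1/9 = -96/5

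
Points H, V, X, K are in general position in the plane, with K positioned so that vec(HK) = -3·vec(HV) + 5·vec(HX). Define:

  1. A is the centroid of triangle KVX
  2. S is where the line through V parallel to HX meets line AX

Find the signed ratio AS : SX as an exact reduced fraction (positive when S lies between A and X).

Choose coordinates H = (0, 0), V = (1, 0), X = (0, 1), K = (-3, 5).
1. A is the centroid of triangle KVX ⇒ A = (-2/3, 2)
2. S is where the line through V parallel to HX meets line AX ⇒ S = (1, -1/2)
S = A + t·(X−A) with t = 5/2, so AS:SX = t:(1−t) = 5/2:-3/2

AS:SX = -5/3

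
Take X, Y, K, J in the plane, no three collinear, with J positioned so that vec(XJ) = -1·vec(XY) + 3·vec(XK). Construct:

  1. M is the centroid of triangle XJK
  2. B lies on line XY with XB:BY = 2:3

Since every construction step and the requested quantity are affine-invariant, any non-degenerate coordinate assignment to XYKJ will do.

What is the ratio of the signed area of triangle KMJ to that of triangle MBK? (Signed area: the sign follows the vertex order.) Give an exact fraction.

Assign X = (0, 0), Y = (1, 0), K = (0, 1), J = (-1, 3) — the answer is frame-independent, so this choice is without loss of generality.
1. M is the centroid of triangle XJK ⇒ M = (-1/3, 4/3)
2. B lies on line XY with XB:BY = 2:3 ⇒ B = (2/5, 0)
2·[KMJ] = -1/3, 2·[MBK] = 1/5
[KMJ]:[MBK] = -1/3:1/5 = -5/3

[KMJ]:[MBK] = -5/3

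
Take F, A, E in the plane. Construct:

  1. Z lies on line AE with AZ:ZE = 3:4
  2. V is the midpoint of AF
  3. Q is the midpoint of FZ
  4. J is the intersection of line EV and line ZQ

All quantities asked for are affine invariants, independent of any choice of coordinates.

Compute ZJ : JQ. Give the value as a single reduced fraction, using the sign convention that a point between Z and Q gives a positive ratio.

ZJ:JQ = 8/3

Set F = (0, 0), A = (1, 0), E = (0, 1); any affine frame gives the same invariant.
1. Z lies on line AE with AZ:ZE = 3:4 ⇒ Z = (4/7, 3/7)
2. V is the midpoint of AF ⇒ V = (1/2, 0)
3. Q is the midpoint of FZ ⇒ Q = (2/7, 3/14)
4. J is the intersection of line EV and line ZQ ⇒ J = (4/11, 3/11)
J = Z + t·(Q−Z) with t = 8/11, so ZJ:JQ = t:(1−t) = 8/11:3/11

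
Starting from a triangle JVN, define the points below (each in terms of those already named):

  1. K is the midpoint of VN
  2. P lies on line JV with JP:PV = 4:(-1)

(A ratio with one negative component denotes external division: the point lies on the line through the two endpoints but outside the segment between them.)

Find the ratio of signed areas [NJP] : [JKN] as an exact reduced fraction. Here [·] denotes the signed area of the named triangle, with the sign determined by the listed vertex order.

Work in coordinates with J = (0, 0), V = (1, 0), N = (0, 1).
1. K is the midpoint of VN ⇒ K = (1/2, 1/2)
2. P lies on line JV with JP:PV = 4:(-1) ⇒ P = (4/3, 0)
2·[NJP] = 4/3, 2·[JKN] = 1/2
[NJP]:[JKN] = 4/3:1/2 = 8/3

[NJP]:[JKN] = 8/3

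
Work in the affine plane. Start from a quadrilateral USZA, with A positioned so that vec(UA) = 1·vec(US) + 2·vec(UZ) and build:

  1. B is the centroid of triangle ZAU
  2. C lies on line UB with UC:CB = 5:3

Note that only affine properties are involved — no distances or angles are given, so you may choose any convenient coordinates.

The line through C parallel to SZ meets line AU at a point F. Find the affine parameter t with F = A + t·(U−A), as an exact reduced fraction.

t = 13/18

Work in coordinates with U = (0, 0), S = (1, 0), Z = (0, 1), A = (1, 2).
1. B is the centroid of triangle ZAU ⇒ B = (1/3, 1)
2. C lies on line UB with UC:CB = 5:3 ⇒ C = (5/24, 5/8)
through C parallel to SZ: direction (-1, 1); meets AU at F = (5/18, 5/9)
F = A + t·(U−A) with t = 13/18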